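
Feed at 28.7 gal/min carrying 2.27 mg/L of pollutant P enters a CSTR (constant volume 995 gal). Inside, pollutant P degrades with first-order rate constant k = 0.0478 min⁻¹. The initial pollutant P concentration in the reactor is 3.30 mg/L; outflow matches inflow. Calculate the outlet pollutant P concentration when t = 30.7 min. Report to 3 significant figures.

1.09 mg/L

Accumulation = in − out − consumed: V dC/dt = Q C_in − Q C − k V C.
This is linear with rate a = Q/V + k = 0.076644 min⁻¹.
C_ss = Q C_in/(Q + kV) = 0.85429 mg/L; C(t) = C_ss + (C₀ − C_ss) e^(−a t).
C(30.7) = 0.85429 + (2.4457)·e^(−0.076644·30.7) = 0.85429 + (2.4457)·0.095086 = 1.0868 mg/L.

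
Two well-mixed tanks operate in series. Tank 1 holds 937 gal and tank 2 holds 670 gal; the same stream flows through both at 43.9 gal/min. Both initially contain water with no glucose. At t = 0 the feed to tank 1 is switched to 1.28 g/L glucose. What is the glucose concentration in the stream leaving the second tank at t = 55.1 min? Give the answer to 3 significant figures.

1.03 g/L

Species balance on tank i: dCᵢ/dt = (Cᵢ₋₁ − Cᵢ)/τᵢ with τᵢ = Vᵢ/Q.
τ₁ = 937/43.9 = 21.344 min; τ₂ = 670/43.9 = 15.262 min.
Tank 1: C₁ = C_in(1 − e^(−t/τ₁)). Tank 2 (τ₁ ≠ τ₂): C₂ = C_in[1 − (τ₁ e^(−t/τ₁) − τ₂ e^(−t/τ₂))/(τ₁ − τ₂)].
At t = 55.1: e^(−t/τ₁) = 0.075658, e^(−t/τ₂) = 0.027044.
C₂ = 1.28·[1 − (21.344·0.075658 − 15.262·0.027044)/(6.0820)] = 1.28·0.80235 = 1.0270 g/L.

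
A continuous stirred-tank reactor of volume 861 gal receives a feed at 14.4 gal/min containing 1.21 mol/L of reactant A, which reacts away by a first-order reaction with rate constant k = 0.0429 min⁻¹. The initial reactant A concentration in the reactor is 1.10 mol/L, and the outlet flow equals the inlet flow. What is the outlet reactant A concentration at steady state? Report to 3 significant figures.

V dC/dt = Q(C_in − C) − k V C.
Steady state (dC/dt = 0): C_ss = Q C_in/(Q + kV) = C_in/(1 + kV/Q).
C_ss = 14.4·1.21/(14.4 + 0.0429·861) = 17.424/51.337 = 0.33940 mol/L.

0.339 mol/L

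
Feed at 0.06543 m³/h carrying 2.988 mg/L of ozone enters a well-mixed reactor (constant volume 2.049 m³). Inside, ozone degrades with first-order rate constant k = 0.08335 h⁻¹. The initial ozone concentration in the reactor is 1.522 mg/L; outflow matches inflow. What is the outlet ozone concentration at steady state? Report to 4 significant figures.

0.8277 mg/L

Accumulation = in − out − consumed: V dC/dt = Q C_in − Q C − k V C.
At steady state: 0 = Q C_in − (Q + kV) C_ss, so C_ss = Q C_in/(Q + kV).
C_ss = 0.06543·2.988/(0.06543 + 0.08335·2.049) = 0.195505/0.236214 = 0.827659 mg/L.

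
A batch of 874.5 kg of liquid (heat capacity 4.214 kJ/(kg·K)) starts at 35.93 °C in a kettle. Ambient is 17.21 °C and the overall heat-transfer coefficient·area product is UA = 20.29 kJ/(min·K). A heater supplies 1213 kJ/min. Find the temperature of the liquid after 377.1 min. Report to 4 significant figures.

71.84 °C

First-law balance (no shaft work): M c_p dT/dt = −UA(T − T_amb) + Q̇.
dT/dt = (T_ss − T)/τ with T_ss = T_amb + Q̇/UA = 17.21 + 1213/20.29 = 76.9931 °C, τ = M c_p/UA = 874.5·4.214/20.29 = 181.624 min.
Solution: T(t) = T_ss + (T₀ − T_ss) e^(−t/τ).
T(377.1) = 76.9931 + (-41.0631)·0.125397 = 71.8440 °C.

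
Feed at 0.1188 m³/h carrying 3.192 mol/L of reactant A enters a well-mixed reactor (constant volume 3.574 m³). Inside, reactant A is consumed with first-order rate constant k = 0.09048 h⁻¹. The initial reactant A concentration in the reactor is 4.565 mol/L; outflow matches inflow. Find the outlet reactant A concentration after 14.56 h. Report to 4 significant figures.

V dC/dt = Q(C_in − C) − k V C.
This is linear with rate a = Q/V + k = 0.123720 h⁻¹.
C_ss = Q C_in/(Q + kV) = 0.857600 mol/L; C(t) = C_ss + (C₀ − C_ss) e^(−a t).
C(14.56) = 0.857600 + (3.70740)·e^(−0.123720·14.56) = 0.857600 + (3.70740)·0.165074 = 1.46959 mol/L.

1.470 mol/L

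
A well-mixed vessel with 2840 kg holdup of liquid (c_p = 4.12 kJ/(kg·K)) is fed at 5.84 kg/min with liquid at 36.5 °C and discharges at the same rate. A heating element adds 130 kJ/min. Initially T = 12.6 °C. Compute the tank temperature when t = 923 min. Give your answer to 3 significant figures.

37.5 °C

First-law balance (no shaft work): M c_p dT/dt = ṁ c_p (T_in − T) + 130.
τ = M/ṁ = 486.30 min; T_ss = T_in + Q̇/(ṁ c_p) = 36.5 + 130/(5.84·4.12) = 41.903 °C.
This is linear first-order; T(t) = T_ss + (T₀ − T_ss) e^(−t/τ).
T(923) = 41.903 + (-29.303)·e^(−923/486.30) = 41.903 + (-29.303)·0.14987 = 37.511 °C.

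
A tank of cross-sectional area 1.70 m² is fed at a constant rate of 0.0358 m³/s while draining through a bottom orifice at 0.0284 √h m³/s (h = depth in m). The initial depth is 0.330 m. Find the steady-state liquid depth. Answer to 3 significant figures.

Unsteady balance on liquid volume: A dh/dt = Q_in − 0.0284 √h. At steady state dh/dt = 0:
Q_in = 0.0284 √h_ss ⇒ √h_ss = 0.0358/0.0284 = 1.2606.
h_ss = 1.2606² = 1.5890 m. (Since h₀ = 0.330 m < h_ss, the level will rise toward this value.)

1.59 m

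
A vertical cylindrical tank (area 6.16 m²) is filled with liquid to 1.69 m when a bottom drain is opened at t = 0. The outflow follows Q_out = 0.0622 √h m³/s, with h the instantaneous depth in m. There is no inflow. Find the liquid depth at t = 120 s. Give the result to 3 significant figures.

0.482 m

A dh/dt = −Q_out = −0.0622 √h.
∫ h^(−1/2) dh = −(0.0622/A) ∫ dt, giving 2√h = 2√h₀ − (0.0622/A) t.
√h = √1.69 − 0.0622·120/(2·6.16) = 1.3000 − 0.60584 = 0.69416.
h = 0.69416² = 0.48185 m.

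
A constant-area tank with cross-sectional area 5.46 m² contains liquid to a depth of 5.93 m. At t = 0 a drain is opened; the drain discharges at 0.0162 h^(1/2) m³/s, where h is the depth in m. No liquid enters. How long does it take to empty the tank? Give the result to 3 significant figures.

1640 s

With no inflow, A dh/dt = −0.0162 √h.
This is separable: 2 d(√h)/dt = −0.0162/A, so √h = √h₀ − (0.0162/(2A)) t.
Tank is empty when √h = 0: t_empty = 2A√h₀/0.0162.
t_empty = 2·5.46·√5.93/0.0162 = 10.920·2.4352/0.0162 = 1641.5 s.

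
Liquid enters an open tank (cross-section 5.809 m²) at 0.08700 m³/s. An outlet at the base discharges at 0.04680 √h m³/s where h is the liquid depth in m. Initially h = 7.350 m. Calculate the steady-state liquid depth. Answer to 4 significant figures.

Level balance: A dh/dt = 0.08700 − 0.04680 √h. Setting dh/dt = 0:
Q_in = 0.04680 √h_ss ⇒ √h_ss = 0.08700/0.04680 = 1.85897.
h_ss = 1.85897² = 3.45579 m. (Since h₀ = 7.350 m > h_ss, the level will fall toward this value.)

3.456 m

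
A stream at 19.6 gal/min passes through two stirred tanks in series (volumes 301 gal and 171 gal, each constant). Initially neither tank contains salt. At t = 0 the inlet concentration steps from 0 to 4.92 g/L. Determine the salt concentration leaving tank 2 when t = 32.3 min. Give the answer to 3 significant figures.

3.69 g/L

Each tank obeys Vᵢ dCᵢ/dt = Q(Cᵢ₋₁ − Cᵢ), so τᵢ = Vᵢ/Q.
τ₁ = 301/19.6 = 15.357 min; τ₂ = 171/19.6 = 8.7245 min.
Solving the cascade with C₁(0)=C₂(0)=0 gives C₂(t) = C_in[1 − (τ₁ e^(−t/τ₁) − τ₂ e^(−t/τ₂))/(τ₁ − τ₂)].
At t = 32.3: e^(−t/τ₁) = 0.12206, e^(−t/τ₂) = 0.024669.
C₂ = 4.92·[1 − (15.357·0.12206 − 8.7245·0.024669)/(6.6327)] = 4.92·0.74984 = 3.6892 g/L.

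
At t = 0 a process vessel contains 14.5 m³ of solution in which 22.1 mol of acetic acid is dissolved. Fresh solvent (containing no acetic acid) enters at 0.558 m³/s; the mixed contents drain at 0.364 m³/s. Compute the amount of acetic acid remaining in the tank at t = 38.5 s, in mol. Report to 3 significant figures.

10.1 mol

Let m(t) be the amount of acetic acid. Volume: V(t) = V₀ + (Q_in − Q_out) t = 14.5 + 0.19400 t; V(38.5) = 21.969 m³.
No acetic acid enters, so dm/dt = −Q_out · (m/V).
Separate: dm/m = −Q_out dt/V(t) ⇒ ln(m/m₀) = −(Q_out/(Q_in−Q_out)) ln(V/V₀).
m = m₀ (V₀/V)^(Q_out/(Q_in−Q_out)) = 22.1 × (14.5/21.969)^(1.8763) = 10.135 mol.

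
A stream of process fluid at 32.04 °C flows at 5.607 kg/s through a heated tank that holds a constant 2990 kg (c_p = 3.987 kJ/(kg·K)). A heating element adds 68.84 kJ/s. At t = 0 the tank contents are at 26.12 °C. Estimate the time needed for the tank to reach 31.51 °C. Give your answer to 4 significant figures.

M c_p dT/dt = ṁ c_p (T_in − T) + Q̇.
τ = M/ṁ = 533.262 s; T_ss = T_in + Q̇/(ṁ c_p) = 35.1194 °C.
T(t) = T_ss + (T₀ − T_ss) e^(−t/τ). Set T = 31.51:
e^(−t/τ) = (31.51 − 35.1194)/(26.12 − 35.1194) = 0.401070
t = −533.262 · ln(0.401070) = 487.198 s.

487.2 s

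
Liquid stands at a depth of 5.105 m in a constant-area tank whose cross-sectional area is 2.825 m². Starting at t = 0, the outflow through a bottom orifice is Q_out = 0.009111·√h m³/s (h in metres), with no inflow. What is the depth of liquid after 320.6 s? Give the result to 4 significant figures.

3.036 m

With no inflow, A dh/dt = −0.009111 √h.
This is separable: 2 d(√h)/dt = −0.009111/A, so √h = √h₀ − (0.009111/(2A)) t.
√h = √5.105 − 0.009111·320.6/(2·2.825) = 2.25942 − 0.516989 = 1.74244.
h = 1.74244² = 3.03608 m.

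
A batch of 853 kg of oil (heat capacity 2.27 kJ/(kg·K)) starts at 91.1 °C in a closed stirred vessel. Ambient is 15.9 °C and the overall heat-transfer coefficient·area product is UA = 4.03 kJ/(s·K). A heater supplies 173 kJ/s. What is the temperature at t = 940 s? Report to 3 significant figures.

Energy balance: M c_p dT/dt = −UA(T − T_amb) + Q̇.
dT/dt = (T_ss − T)/τ with T_ss = T_amb + Q̇/UA = 15.9 + 173/4.03 = 58.828 °C, τ = M c_p/UA = 853·2.27/4.03 = 480.47 s.
This is linear first-order; T(t) = T_ss + (T₀ − T_ss) e^(−t/τ).
T(940) = 58.828 + (32.272)·0.14137 = 63.390 °C.

63.4 °C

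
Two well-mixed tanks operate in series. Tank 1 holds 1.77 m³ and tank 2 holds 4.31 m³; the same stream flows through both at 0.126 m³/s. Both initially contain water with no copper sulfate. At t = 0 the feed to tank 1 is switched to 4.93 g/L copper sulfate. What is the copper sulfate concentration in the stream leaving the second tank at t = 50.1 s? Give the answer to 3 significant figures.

3.09 g/L

Time constants: τᵢ = Vᵢ/Q for each well-mixed tank.
τ₁ = 1.77/0.126 = 14.048 s; τ₂ = 4.31/0.126 = 34.206 s.
Tank 1: C₁ = C_in(1 − e^(−t/τ₁)). Tank 2 (τ₁ ≠ τ₂): C₂ = C_in[1 − (τ₁ e^(−t/τ₁) − τ₂ e^(−t/τ₂))/(τ₁ − τ₂)].
At t = 50.1: e^(−t/τ₁) = 0.028256, e^(−t/τ₂) = 0.23116.
C₂ = 4.93·[1 − (14.048·0.028256 − 34.206·0.23116)/(-20.159)] = 4.93·0.62744 = 3.0933 g/L.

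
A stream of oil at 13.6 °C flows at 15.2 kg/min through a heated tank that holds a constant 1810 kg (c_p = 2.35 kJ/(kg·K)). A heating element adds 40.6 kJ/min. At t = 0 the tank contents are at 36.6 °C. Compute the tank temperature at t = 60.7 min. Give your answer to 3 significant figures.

M c_p dT/dt = ṁ c_p (T_in − T) + Q̇.
Rearrange: dT/dt = (T_ss − T)/τ with τ = M/ṁ = 119.08 min and T_ss = T_in + Q̇/(ṁ c_p) = 14.737 °C.
Solution: T(t) = T_ss + (T₀ − T_ss) e^(−t/τ).
T(60.7) = 14.737 + (21.863)·e^(−60.7/119.08) = 14.737 + (21.863)·0.60065 = 27.869 °C.

27.9 °C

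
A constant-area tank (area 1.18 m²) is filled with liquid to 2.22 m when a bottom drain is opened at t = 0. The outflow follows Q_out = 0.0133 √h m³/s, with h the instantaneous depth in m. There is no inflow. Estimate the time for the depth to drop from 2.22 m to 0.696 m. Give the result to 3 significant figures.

A dh/dt = −Q_out = −0.0133 √h.
This is separable: 2 d(√h)/dt = −0.0133/A, so √h = √h₀ − (0.0133/(2A)) t.
t = 2A(√h₀ − √h)/0.0133 = 2·1.18·(√2.22 − √0.696)/0.0133
  = 2.3600 × (1.4900 − 0.83427) / 0.0133 = 116.35 s.

116 s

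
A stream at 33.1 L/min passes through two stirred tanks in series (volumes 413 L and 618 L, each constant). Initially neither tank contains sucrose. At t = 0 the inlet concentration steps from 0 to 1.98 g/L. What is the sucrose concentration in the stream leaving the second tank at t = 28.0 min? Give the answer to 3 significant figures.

1.07 g/L

Time constants: τᵢ = Vᵢ/Q for each well-mixed tank.
τ₁ = 413/33.1 = 12.477 min; τ₂ = 618/33.1 = 18.671 min.
Solving the cascade with C₁(0)=C₂(0)=0 gives C₂(t) = C_in[1 − (τ₁ e^(−t/τ₁) − τ₂ e^(−t/τ₂))/(τ₁ − τ₂)].
At t = 28.0: e^(−t/τ₁) = 0.10603, e^(−t/τ₂) = 0.22320.
C₂ = 1.98·[1 − (12.477·0.10603 − 18.671·0.22320)/(-6.1934)] = 1.98·0.54073 = 1.0706 g/L.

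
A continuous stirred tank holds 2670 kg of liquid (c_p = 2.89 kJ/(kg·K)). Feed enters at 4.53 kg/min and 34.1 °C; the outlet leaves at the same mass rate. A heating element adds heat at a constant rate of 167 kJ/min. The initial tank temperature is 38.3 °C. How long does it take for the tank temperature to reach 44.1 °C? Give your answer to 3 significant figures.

M c_p dT/dt = ṁ c_p (T_in − T) + Q̇.
τ = M/ṁ = 589.40 min; T_ss = T_in + Q̇/(ṁ c_p) = 46.856 °C.
T(t) = T_ss + (T₀ − T_ss) e^(−t/τ). Set T = 44.1:
e^(−t/τ) = (44.1 − 46.856)/(38.3 − 46.856) = 0.32213
t = −589.40 · ln(0.32213) = 667.68 min.

668 min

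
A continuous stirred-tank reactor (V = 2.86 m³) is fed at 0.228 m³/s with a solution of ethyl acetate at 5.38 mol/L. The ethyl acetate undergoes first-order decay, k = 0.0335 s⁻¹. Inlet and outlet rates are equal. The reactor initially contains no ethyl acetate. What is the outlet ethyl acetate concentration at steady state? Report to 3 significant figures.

Accumulation = in − out − consumed: V dC/dt = Q C_in − Q C − k V C.
Steady state (dC/dt = 0): C_ss = Q C_in/(Q + kV) = C_in/(1 + kV/Q).
C_ss = 0.228·5.38/(0.228 + 0.0335·2.86) = 1.2266/0.32381 = 3.7881 mol/L.

3.79 mol/L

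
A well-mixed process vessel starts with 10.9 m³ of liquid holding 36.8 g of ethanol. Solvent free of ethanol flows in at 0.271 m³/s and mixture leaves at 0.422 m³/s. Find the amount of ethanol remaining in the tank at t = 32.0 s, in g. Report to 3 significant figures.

Total volume: dV/dt = Q_in − Q_out = -0.15100 m³/s, so V(t) = 10.9 − 0.15100 t and V(32.0) = 6.0680 m³.
No ethanol enters, so dm/dt = −Q_out · (m/V).
Separate: dm/m = −Q_out dt/V(t) ⇒ ln(m/m₀) = −(Q_out/(Q_in−Q_out)) ln(V/V₀).
m = m₀ (V₀/V)^(Q_out/(Q_in−Q_out)) = 36.8 × (10.9/6.0680)^(-2.7947) = 7.1603 g.

7.16 g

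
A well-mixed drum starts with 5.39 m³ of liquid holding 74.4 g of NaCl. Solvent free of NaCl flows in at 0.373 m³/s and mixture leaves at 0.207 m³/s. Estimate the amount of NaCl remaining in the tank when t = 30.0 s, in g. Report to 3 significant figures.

32.9 g

Let m(t) be the amount of NaCl. Volume: V(t) = V₀ + (Q_in − Q_out) t = 5.39 + 0.16600 t; V(30.0) = 10.370 m³.
No NaCl enters, so dm/dt = −Q_out · (m/V).
Separate: dm/m = −Q_out dt/V(t) ⇒ ln(m/m₀) = −(Q_out/(Q_in−Q_out)) ln(V/V₀).
m = m₀ (V₀/V)^(Q_out/(Q_in−Q_out)) = 74.4 × (5.39/10.370)^(1.2470) = 32.900 g.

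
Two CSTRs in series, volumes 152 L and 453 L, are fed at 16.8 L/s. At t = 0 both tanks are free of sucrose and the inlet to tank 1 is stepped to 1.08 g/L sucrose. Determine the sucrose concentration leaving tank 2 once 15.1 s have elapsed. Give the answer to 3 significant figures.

0.254 g/L

Each tank obeys Vᵢ dCᵢ/dt = Q(Cᵢ₋₁ − Cᵢ), so τᵢ = Vᵢ/Q.
τ₁ = 152/16.8 = 9.0476 s; τ₂ = 453/16.8 = 26.964 s.
Solving the cascade with C₁(0)=C₂(0)=0 gives C₂(t) = C_in[1 − (τ₁ e^(−t/τ₁) − τ₂ e^(−t/τ₂))/(τ₁ − τ₂)].
At t = 15.1: e^(−t/τ₁) = 0.18845, e^(−t/τ₂) = 0.57121.
C₂ = 1.08·[1 − (9.0476·0.18845 − 26.964·0.57121)/(-17.917)] = 1.08·0.23550 = 0.25434 g/L.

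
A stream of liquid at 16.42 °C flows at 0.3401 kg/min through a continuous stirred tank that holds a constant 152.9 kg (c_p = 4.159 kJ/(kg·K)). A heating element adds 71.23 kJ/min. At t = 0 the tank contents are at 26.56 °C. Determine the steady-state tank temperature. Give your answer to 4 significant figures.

Energy balance: M c_p dT/dt = ṁ c_p (T_in − T) + 71.23.
At steady state dT/dt = 0 ⇒ T_ss = T_in + Q̇/(ṁ c_p) = 16.42 + 71.23/(0.3401·4.159) = 66.7779 °C.

66.78 °C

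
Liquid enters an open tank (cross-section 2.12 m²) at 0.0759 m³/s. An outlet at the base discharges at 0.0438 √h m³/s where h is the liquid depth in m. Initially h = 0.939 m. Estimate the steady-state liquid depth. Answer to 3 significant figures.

A dh/dt = Q_in − 0.0438 √h. Steady state requires inflow = outflow:
Q_in = 0.0438 √h_ss ⇒ √h_ss = 0.0759/0.0438 = 1.7329.
h_ss = 1.7329² = 3.0029 m. (Since h₀ = 0.939 m < h_ss, the level will rise toward this value.)

3.00 m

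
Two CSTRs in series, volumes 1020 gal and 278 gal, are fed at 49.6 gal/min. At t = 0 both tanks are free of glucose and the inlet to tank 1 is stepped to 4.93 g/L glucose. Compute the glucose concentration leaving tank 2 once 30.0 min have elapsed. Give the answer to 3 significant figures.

3.36 g/L

Each tank obeys Vᵢ dCᵢ/dt = Q(Cᵢ₋₁ − Cᵢ), so τᵢ = Vᵢ/Q.
τ₁ = 1020/49.6 = 20.565 min; τ₂ = 278/49.6 = 5.6048 min.
Solving the cascade with C₁(0)=C₂(0)=0 gives C₂(t) = C_in[1 − (τ₁ e^(−t/τ₁) − τ₂ e^(−t/τ₂))/(τ₁ − τ₂)].
At t = 30.0: e^(−t/τ₁) = 0.23251, e^(−t/τ₂) = 0.0047362.
C₂ = 4.93·[1 − (20.565·0.23251 − 5.6048·0.0047362)/(14.960)] = 4.93·0.68215 = 3.3630 g/L.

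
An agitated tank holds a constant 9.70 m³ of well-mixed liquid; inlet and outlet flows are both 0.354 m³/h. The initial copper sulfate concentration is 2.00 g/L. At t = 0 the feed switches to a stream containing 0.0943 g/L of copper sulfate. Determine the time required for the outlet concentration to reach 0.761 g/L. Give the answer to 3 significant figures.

Mass balance on the solute (V constant): V dC/dt = Q(C_in − C), so τ = V/Q = 27.401 h.
C(t) = C_in + (C₀ − C_in) e^(−t/τ). Set C = 0.761 and solve for t:
e^(−t/τ) = (C − C_in)/(C₀ − C_in) = (0.761 − 0.0943)/(2.00 − 0.0943) = 0.34985
t = −τ ln(…) = 27.401 × 1.0503 = 28.778 h.

28.8 h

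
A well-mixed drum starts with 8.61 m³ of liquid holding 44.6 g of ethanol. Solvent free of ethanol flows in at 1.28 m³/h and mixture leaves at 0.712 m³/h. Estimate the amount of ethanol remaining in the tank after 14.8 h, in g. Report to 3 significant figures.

Let m(t) be the amount of ethanol. Volume: V(t) = V₀ + (Q_in − Q_out) t = 8.61 + 0.56800 t; V(14.8) = 17.016 m³.
No ethanol enters, so dm/dt = −Q_out · (m/V).
dm/m = −Q_out dt/(V₀ + 0.56800 t); integrating gives ln(m/m₀) = −(Q_out/(Q_in−Q_out)) ln(V/V₀).
m = m₀ (V₀/V)^(Q_out/(Q_in−Q_out)) = 44.6 × (8.61/17.016)^(1.2535) = 18.987 g.

19.0 g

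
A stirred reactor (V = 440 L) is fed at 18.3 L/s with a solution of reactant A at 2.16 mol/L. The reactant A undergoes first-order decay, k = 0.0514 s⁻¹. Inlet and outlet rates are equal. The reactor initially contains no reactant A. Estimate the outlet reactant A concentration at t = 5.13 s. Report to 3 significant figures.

0.367 mol/L

Accumulation = in − out − consumed: V dC/dt = Q C_in − Q C − k V C.
This is linear with rate a = Q/V + k = 0.092991 s⁻¹.
C_ss = Q C_in/(Q + kV) = 0.96608 mol/L; C(t) = C_ss + (C₀ − C_ss) e^(−a t).
C(5.13) = 0.96608 + (-0.96608)·e^(−0.092991·5.13) = 0.96608 + (-0.96608)·0.62062 = 0.36651 mol/L.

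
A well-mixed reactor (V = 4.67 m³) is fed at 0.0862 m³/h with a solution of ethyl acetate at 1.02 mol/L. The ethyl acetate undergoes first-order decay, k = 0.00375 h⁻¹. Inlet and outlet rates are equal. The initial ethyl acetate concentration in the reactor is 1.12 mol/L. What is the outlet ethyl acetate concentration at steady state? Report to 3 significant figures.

V dC/dt = Q(C_in − C) − k V C.
At steady state: 0 = Q C_in − (Q + kV) C_ss, so C_ss = Q C_in/(Q + kV).
C_ss = 0.0862·1.02/(0.0862 + 0.00375·4.67) = 0.087924/0.10371 = 0.84777 mol/L.

0.848 mol/L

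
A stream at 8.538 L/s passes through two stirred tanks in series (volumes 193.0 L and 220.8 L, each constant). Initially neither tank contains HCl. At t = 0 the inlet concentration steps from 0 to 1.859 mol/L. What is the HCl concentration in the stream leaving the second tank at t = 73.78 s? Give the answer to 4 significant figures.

Each tank obeys Vᵢ dCᵢ/dt = Q(Cᵢ₋₁ − Cᵢ), so τᵢ = Vᵢ/Q.
τ₁ = 193.0/8.538 = 22.6048 s; τ₂ = 220.8/8.538 = 25.8609 s.
Solving the cascade with C₁(0)=C₂(0)=0 gives C₂(t) = C_in[1 − (τ₁ e^(−t/τ₁) − τ₂ e^(−t/τ₂))/(τ₁ − τ₂)].
At t = 73.78: e^(−t/τ₁) = 0.0382388, e^(−t/τ₂) = 0.0576733.
C₂ = 1.859·[1 − (22.6048·0.0382388 − 25.8609·0.0576733)/(-3.25603)] = 1.859·0.807403 = 1.50096 mol/L.

1.501 mol/L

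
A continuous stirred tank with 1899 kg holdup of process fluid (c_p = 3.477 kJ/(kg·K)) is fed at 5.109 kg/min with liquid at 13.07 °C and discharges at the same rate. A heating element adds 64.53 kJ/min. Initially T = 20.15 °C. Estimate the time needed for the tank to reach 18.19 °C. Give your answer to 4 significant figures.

Unsteady energy balance on the tank contents: M c_p dT/dt = ṁ c_p (T_in − T) + 64.53.
τ = M/ṁ = 371.697 min; T_ss = T_in + Q̇/(ṁ c_p) = 16.7026 °C.
T(t) = T_ss + (T₀ − T_ss) e^(−t/τ). Set T = 18.19:
e^(−t/τ) = (18.19 − 16.7026)/(20.15 − 16.7026) = 0.431451
t = −371.697 · ln(0.431451) = 312.449 min.

312.4 min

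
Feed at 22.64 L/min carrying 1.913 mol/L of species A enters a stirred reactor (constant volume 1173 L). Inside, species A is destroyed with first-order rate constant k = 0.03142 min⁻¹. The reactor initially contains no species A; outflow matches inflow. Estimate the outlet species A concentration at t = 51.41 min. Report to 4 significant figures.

0.6743 mol/L

V dC/dt = Q(C_in − C) − k V C.
dC/dt = (Q/V) C_in − (Q/V + k) C; effective rate a = Q/V + k = 0.0193009 + 0.03142 = 0.0507209 min⁻¹.
C_ss = Q C_in/(Q + kV) = 0.727958 mol/L; C(t) = C_ss + (C₀ − C_ss) e^(−a t).
C(51.41) = 0.727958 + (-0.727958)·e^(−0.0507209·51.41) = 0.727958 + (-0.727958)·0.0737139 = 0.674297 mol/L.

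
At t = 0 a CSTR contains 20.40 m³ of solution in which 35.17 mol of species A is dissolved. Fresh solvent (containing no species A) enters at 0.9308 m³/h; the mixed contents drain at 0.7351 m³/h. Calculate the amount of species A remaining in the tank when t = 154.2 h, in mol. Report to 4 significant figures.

Let m(t) be the amount of species A. Volume: V(t) = V₀ + (Q_in − Q_out) t = 20.40 + 0.195700 t; V(154.2) = 50.5769 m³.
No species A enters, so dm/dt = −Q_out · (m/V).
Separate: dm/m = −Q_out dt/V(t) ⇒ ln(m/m₀) = −(Q_out/(Q_in−Q_out)) ln(V/V₀).
m = m₀ (V₀/V)^(Q_out/(Q_in−Q_out)) = 35.17 × (20.40/50.5769)^(3.75626) = 1.16144 mol.

1.161 mol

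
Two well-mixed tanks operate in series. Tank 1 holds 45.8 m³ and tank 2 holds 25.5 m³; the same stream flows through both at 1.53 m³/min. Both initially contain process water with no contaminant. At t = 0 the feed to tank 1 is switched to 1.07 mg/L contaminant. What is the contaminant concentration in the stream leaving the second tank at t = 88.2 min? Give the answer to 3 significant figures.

Time constants: τᵢ = Vᵢ/Q for each well-mixed tank.
τ₁ = 45.8/1.53 = 29.935 min; τ₂ = 25.5/1.53 = 16.667 min.
Tank 1: C₁ = C_in(1 − e^(−t/τ₁)). Tank 2 (τ₁ ≠ τ₂): C₂ = C_in[1 − (τ₁ e^(−t/τ₁) − τ₂ e^(−t/τ₂))/(τ₁ − τ₂)].
At t = 88.2: e^(−t/τ₁) = 0.052527, e^(−t/τ₂) = 0.0050317.
C₂ = 1.07·[1 − (29.935·0.052527 − 16.667·0.0050317)/(13.268)] = 1.07·0.88781 = 0.94996 mg/L.

0.950 mg/L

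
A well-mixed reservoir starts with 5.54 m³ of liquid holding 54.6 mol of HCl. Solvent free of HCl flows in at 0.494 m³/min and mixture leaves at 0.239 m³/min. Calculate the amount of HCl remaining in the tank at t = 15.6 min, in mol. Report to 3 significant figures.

32.9 mol

Let m(t) be the amount of HCl. Volume: V(t) = V₀ + (Q_in − Q_out) t = 5.54 + 0.25500 t; V(15.6) = 9.5180 m³.
No HCl enters, so dm/dt = −Q_out · (m/V).
Separate: dm/m = −Q_out dt/V(t) ⇒ ln(m/m₀) = −(Q_out/(Q_in−Q_out)) ln(V/V₀).
m = m₀ (V₀/V)^(Q_out/(Q_in−Q_out)) = 54.6 × (5.54/9.5180)^(0.93725) = 32.878 mol.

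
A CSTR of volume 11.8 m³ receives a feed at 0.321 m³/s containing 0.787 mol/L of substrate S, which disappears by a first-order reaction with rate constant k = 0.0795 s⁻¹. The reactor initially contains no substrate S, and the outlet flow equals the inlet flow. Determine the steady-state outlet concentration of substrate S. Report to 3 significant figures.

0.201 mol/L

V dC/dt = Q(C_in − C) − k V C.
Steady state (dC/dt = 0): C_ss = Q C_in/(Q + kV) = C_in/(1 + kV/Q).
C_ss = 0.321·0.787/(0.321 + 0.0795·11.8) = 0.25263/1.2591 = 0.20064 mol/L.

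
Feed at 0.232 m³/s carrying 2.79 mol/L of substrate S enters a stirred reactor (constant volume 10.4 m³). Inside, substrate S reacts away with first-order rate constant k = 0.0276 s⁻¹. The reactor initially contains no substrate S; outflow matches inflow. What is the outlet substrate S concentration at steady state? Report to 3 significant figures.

1.25 mol/L

V dC/dt = Q(C_in − C) − k V C.
At steady state: 0 = Q C_in − (Q + kV) C_ss, so C_ss = Q C_in/(Q + kV).
C_ss = 0.232·2.79/(0.232 + 0.0276·10.4) = 0.64728/0.51904 = 1.2471 mol/L.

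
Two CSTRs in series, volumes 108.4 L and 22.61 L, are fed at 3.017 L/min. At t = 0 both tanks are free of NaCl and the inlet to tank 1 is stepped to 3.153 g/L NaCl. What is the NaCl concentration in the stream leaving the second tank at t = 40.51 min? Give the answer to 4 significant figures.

Each tank obeys Vᵢ dCᵢ/dt = Q(Cᵢ₋₁ − Cᵢ), so τᵢ = Vᵢ/Q.
τ₁ = 108.4/3.017 = 35.9297 min; τ₂ = 22.61/3.017 = 7.49420 min.
Solving the cascade with C₁(0)=C₂(0)=0 gives C₂(t) = C_in[1 − (τ₁ e^(−t/τ₁) − τ₂ e^(−t/τ₂))/(τ₁ − τ₂)].
At t = 40.51: e^(−t/τ₁) = 0.323849, e^(−t/τ₂) = 0.00449175.
C₂ = 3.153·[1 − (35.9297·0.323849 − 7.49420·0.00449175)/(28.4355)] = 3.153·0.591984 = 1.86653 g/L.

1.867 g/L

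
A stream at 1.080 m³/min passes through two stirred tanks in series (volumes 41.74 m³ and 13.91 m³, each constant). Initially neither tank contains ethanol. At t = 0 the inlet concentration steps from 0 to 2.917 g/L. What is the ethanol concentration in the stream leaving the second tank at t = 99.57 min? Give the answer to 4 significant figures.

2.585 g/L

Time constants: τᵢ = Vᵢ/Q for each well-mixed tank.
τ₁ = 41.74/1.080 = 38.6481 min; τ₂ = 13.91/1.080 = 12.8796 min.
Solving the cascade with C₁(0)=C₂(0)=0 gives C₂(t) = C_in[1 − (τ₁ e^(−t/τ₁) − τ₂ e^(−t/τ₂))/(τ₁ − τ₂)].
At t = 99.57: e^(−t/τ₁) = 0.0760534, e^(−t/τ₂) = 0.000439087.
C₂ = 2.917·[1 − (38.6481·0.0760534 − 12.8796·0.000439087)/(25.7685)] = 2.917·0.886153 = 2.58491 g/L.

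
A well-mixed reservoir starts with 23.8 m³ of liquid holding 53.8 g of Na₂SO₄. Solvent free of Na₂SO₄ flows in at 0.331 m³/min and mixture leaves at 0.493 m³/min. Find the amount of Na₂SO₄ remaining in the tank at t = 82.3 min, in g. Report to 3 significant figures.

4.42 g

Total volume: dV/dt = Q_in − Q_out = -0.16200 m³/min, so V(t) = 23.8 − 0.16200 t and V(82.3) = 10.467 m³.
No Na₂SO₄ enters, so dm/dt = −Q_out · (m/V).
Separate: dm/m = −Q_out dt/V(t) ⇒ ln(m/m₀) = −(Q_out/(Q_in−Q_out)) ln(V/V₀).
m = m₀ (V₀/V)^(Q_out/(Q_in−Q_out)) = 53.8 × (23.8/10.467)^(-3.0432) = 4.4173 g.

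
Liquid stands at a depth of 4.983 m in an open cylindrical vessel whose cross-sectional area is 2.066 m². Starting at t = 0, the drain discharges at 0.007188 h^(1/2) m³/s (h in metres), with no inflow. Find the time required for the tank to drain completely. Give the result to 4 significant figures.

1283 s

A dh/dt = −Q_out = −0.007188 √h.
This is separable: 2 d(√h)/dt = −0.007188/A, so √h = √h₀ − (0.007188/(2A)) t.
Set h = 0: 2√h₀ = (0.007188/A) t_empty ⇒ t_empty = 2A√h₀/0.007188.
t_empty = 2·2.066·√4.983/0.007188 = 4.13200·2.23226/0.007188 = 1283.21 s.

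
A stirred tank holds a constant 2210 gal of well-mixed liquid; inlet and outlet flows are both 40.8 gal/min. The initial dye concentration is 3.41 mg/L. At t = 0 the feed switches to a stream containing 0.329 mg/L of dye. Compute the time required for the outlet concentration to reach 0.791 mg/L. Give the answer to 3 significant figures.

103 min

Species balance: V dC/dt = Q(C_in − C) ⇒ τ = V/Q = 54.167 min.
C(t) = C_in + (C₀ − C_in) e^(−t/τ). Set C = 0.791 and solve for t:
e^(−t/τ) = (C − C_in)/(C₀ − C_in) = (0.791 − 0.329)/(3.41 − 0.329) = 0.14995
t = −τ ln(…) = 54.167 × 1.8974 = 102.78 min.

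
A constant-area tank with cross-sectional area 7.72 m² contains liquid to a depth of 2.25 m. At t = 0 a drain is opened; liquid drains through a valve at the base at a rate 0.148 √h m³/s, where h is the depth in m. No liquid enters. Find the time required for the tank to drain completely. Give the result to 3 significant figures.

156 s

Accumulation of liquid (constant cross-section A): A dh/dt = −0.148 √h.
Separate and integrate: 2(√h − √h₀) = −(0.148/A) t.
Tank is empty when √h = 0: t_empty = 2A√h₀/0.148.
t_empty = 2·7.72·√2.25/0.148 = 15.440·1.5000/0.148 = 156.49 s.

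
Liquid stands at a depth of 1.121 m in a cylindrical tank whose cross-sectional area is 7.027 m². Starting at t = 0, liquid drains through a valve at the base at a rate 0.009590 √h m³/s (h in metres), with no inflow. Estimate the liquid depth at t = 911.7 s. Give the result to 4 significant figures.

0.1907 m

With no inflow, A dh/dt = −0.009590 √h.
This is separable: 2 d(√h)/dt = −0.009590/A, so √h = √h₀ − (0.009590/(2A)) t.
√h = √1.121 − 0.009590·911.7/(2·7.027) = 1.05877 − 0.622115 = 0.436658.
h = 0.436658² = 0.190670 m.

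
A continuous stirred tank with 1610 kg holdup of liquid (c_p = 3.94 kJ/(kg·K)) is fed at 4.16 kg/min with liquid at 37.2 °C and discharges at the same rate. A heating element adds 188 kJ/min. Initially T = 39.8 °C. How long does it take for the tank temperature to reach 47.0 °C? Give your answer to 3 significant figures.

M c_p dT/dt = ṁ c_p (T_in − T) + Q̇.
τ = M/ṁ = 387.02 min; T_ss = T_in + Q̇/(ṁ c_p) = 48.670 °C.
T(t) = T_ss + (T₀ − T_ss) e^(−t/τ). Set T = 47.0:
e^(−t/τ) = (47.0 − 48.670)/(39.8 − 48.670) = 0.18829
t = −387.02 · ln(0.18829) = 646.24 min.

646 min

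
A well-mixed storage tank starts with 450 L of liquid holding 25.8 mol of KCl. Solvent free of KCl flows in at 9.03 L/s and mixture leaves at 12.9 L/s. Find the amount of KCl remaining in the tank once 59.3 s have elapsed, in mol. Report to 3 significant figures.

Let m(t) be the amount of KCl. Volume: V(t) = V₀ + (Q_in − Q_out) t = 450 − 3.8700 t; V(59.3) = 220.51 L.
Solute balance: dm/dt = 0 − Q_out C = −Q_out m/V(t).
dm/m = −Q_out dt/(V₀ − 3.8700 t); integrating gives ln(m/m₀) = −(Q_out/(Q_in−Q_out)) ln(V/V₀).
m = m₀ (V₀/V)^(Q_out/(Q_in−Q_out)) = 25.8 × (450/220.51)^(-3.3333) = 2.3933 mol.

2.39 mol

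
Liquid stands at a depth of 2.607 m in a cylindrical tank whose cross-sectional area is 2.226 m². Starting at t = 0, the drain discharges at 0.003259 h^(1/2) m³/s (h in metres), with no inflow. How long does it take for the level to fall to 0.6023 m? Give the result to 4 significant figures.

With no inflow, A dh/dt = −0.003259 √h.
Separate and integrate: 2(√h − √h₀) = −(0.003259/A) t.
t = 2A(√h₀ − √h)/0.003259 = 2·2.226·(√2.607 − √0.6023)/0.003259
  = 4.45200 × (1.61462 − 0.776080) / 0.003259 = 1145.50 s.

1145 s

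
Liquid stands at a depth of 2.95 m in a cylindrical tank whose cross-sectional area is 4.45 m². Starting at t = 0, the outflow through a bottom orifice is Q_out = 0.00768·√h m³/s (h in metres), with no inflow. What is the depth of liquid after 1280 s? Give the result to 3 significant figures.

With no inflow, A dh/dt = −0.00768 √h.
∫ h^(−1/2) dh = −(0.00768/A) ∫ dt, giving 2√h = 2√h₀ − (0.00768/A) t.
√h = √2.95 − 0.00768·1280/(2·4.45) = 1.7176 − 1.1045 = 0.61302.
h = 0.61302² = 0.37579 m.

0.376 m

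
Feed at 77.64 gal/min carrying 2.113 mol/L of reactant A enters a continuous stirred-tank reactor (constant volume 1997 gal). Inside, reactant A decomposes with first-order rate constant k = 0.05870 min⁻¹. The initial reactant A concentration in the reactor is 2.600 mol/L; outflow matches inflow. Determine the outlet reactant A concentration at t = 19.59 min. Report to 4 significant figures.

Species balance: V dC/dt = Q C_in − Q C − k V C.
This is linear with rate a = Q/V + k = 0.0975783 min⁻¹.
C_ss = Q C_in/(Q + kV) = 0.841887 mol/L; C(t) = C_ss + (C₀ − C_ss) e^(−a t).
C(19.59) = 0.841887 + (1.75811)·e^(−0.0975783·19.59) = 0.841887 + (1.75811)·0.147850 = 1.10182 mol/L.

1.102 mol/L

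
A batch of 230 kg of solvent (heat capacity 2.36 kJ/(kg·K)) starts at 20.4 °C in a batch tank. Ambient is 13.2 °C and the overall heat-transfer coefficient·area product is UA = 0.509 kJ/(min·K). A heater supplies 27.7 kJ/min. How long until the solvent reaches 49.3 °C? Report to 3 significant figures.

Unsteady energy balance on the tank contents: M c_p dT/dt = −UA(T − T_amb) + Q̇.
τ = M c_p/UA = 1066.4 min; T_ss = T_amb + Q̇/UA = 13.2 + 27.7/0.509 = 67.620 °C.
T(t) = T_ss + (T₀ − T_ss)e^(−t/τ); set T = 49.3:
t = −τ ln[(T − T_ss)/(T₀ − T_ss)] = −1066.4 · ln(0.38798) = 1009.7 min.

1010 min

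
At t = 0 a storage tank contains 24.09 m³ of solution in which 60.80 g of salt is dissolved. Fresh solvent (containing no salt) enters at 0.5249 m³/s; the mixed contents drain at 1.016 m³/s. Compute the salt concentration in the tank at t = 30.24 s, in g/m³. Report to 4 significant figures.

0.9062 g/m³

Let m(t) be the amount of salt. Volume: V(t) = V₀ + (Q_in − Q_out) t = 24.09 − 0.491100 t; V(30.24) = 9.23914 m³.
Species balance (pure solvent in): dm/dt = −Q_out · m/V(t).
Separate: dm/m = −Q_out dt/V(t) ⇒ ln(m/m₀) = −(Q_out/(Q_in−Q_out)) ln(V/V₀).
m = m₀ (V₀/V)^(Q_out/(Q_in−Q_out)) = 60.80 × (24.09/9.23914)^(-2.06883) = 8.37235 g.
C = m/V = 8.37235/9.23914 = 0.906183 g/m³.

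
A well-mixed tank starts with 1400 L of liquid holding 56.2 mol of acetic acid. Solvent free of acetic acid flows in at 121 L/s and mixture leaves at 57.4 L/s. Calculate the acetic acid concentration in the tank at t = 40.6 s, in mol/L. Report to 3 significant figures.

Total volume: dV/dt = Q_in − Q_out = 63.600 L/s, so V(t) = 1400 + 63.600 t and V(40.6) = 3982.2 L.
Species balance (pure solvent in): dm/dt = −Q_out · m/V(t).
dm/m = −Q_out dt/(V₀ + 63.600 t); integrating gives ln(m/m₀) = −(Q_out/(Q_in−Q_out)) ln(V/V₀).
m = m₀ (V₀/V)^(Q_out/(Q_in−Q_out)) = 56.2 × (1400/3982.2)^(0.90252) = 21.878 mol.
C = m/V = 21.878/3982.2 = 0.0054939 mol/L.

0.00549 mol/L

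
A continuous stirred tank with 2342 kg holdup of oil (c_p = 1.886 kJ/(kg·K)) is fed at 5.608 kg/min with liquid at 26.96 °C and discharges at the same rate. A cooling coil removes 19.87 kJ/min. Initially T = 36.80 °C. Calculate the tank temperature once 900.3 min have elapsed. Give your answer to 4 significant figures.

Unsteady energy balance on the tank contents: M c_p dT/dt = ṁ c_p (T_in − T) − 19.87.
Rearrange: dT/dt = (T_ss − T)/τ with τ = M/ṁ = 417.618 min and T_ss = T_in − Q̇/(ṁ c_p) = 25.0813 °C.
This is linear first-order; T(t) = T_ss + (T₀ − T_ss) e^(−t/τ).
T(900.3) = 25.0813 + (11.7187)·e^(−900.3/417.618) = 25.0813 + (11.7187)·0.115811 = 26.4385 °C.

26.44 °C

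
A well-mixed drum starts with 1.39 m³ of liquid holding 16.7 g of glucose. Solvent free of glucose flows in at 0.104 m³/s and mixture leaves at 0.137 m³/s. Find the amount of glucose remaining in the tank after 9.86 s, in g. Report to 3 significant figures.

Let m(t) be the amount of glucose. Volume: V(t) = V₀ + (Q_in − Q_out) t = 1.39 − 0.033000 t; V(9.86) = 1.0646 m³.
Solute balance: dm/dt = 0 − Q_out C = −Q_out m/V(t).
dm/m = −Q_out dt/(V₀ − 0.033000 t); integrating gives ln(m/m₀) = −(Q_out/(Q_in−Q_out)) ln(V/V₀).
m = m₀ (V₀/V)^(Q_out/(Q_in−Q_out)) = 16.7 × (1.39/1.0646)^(-4.1515) = 5.5193 g.

5.52 g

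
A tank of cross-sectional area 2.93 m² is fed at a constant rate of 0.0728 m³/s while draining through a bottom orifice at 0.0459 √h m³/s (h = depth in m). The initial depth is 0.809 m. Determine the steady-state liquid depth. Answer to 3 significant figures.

2.52 m

Unsteady balance on liquid volume: A dh/dt = Q_in − 0.0459 √h. At steady state dh/dt = 0:
Q_in = 0.0459 √h_ss ⇒ √h_ss = 0.0728/0.0459 = 1.5861.
h_ss = 1.5861² = 2.5156 m. (Since h₀ = 0.809 m < h_ss, the level will rise toward this value.)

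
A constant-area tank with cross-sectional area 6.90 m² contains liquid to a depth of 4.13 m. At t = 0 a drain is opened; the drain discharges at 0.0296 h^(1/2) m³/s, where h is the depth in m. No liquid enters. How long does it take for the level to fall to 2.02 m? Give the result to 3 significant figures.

Unsteady balance on liquid volume: A dh/dt = −0.0296 √h.
Separate and integrate: 2(√h − √h₀) = −(0.0296/A) t.
t = 2A(√h₀ − √h)/0.0296 = 2·6.90·(√4.13 − √2.02)/0.0296
  = 13.800 × (2.0322 − 1.4213) / 0.0296 = 284.85 s.

285 s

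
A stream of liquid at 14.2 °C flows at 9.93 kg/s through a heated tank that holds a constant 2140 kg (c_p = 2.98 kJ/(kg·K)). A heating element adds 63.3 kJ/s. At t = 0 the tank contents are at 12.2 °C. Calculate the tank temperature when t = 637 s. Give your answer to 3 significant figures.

16.1 °C

M c_p dT/dt = ṁ c_p (T_in − T) + Q̇.
τ = M/ṁ = 215.51 s; T_ss = T_in + Q̇/(ṁ c_p) = 14.2 + 63.3/(9.93·2.98) = 16.339 °C.
Solution: T(t) = T_ss + (T₀ − T_ss) e^(−t/τ).
T(637) = 16.339 + (-4.1391)·e^(−637/215.51) = 16.339 + (-4.1391)·0.052037 = 16.124 °C.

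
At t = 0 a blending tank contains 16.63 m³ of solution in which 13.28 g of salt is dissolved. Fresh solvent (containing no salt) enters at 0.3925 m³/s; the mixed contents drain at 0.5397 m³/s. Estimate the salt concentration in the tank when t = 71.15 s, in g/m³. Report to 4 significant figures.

0.05644 g/m³

Total volume: dV/dt = Q_in − Q_out = -0.147200 m³/s, so V(t) = 16.63 − 0.147200 t and V(71.15) = 6.15672 m³.
Solute balance: dm/dt = 0 − Q_out C = −Q_out m/V(t).
Separate: dm/m = −Q_out dt/V(t) ⇒ ln(m/m₀) = −(Q_out/(Q_in−Q_out)) ln(V/V₀).
m = m₀ (V₀/V)^(Q_out/(Q_in−Q_out)) = 13.28 × (16.63/6.15672)^(-3.66644) = 0.347514 g.
C = m/V = 0.347514/6.15672 = 0.0564446 g/m³.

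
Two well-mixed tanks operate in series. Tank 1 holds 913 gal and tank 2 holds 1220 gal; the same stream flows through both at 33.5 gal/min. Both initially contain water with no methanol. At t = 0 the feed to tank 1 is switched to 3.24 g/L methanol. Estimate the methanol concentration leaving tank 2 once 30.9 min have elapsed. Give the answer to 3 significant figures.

Species balance on tank i: dCᵢ/dt = (Cᵢ₋₁ − Cᵢ)/τᵢ with τᵢ = Vᵢ/Q.
τ₁ = 913/33.5 = 27.254 min; τ₂ = 1220/33.5 = 36.418 min.
Tank 1: C₁ = C_in(1 − e^(−t/τ₁)). Tank 2 (τ₁ ≠ τ₂): C₂ = C_in[1 − (τ₁ e^(−t/τ₁) − τ₂ e^(−t/τ₂))/(τ₁ − τ₂)].
At t = 30.9: e^(−t/τ₁) = 0.32181, e^(−t/τ₂) = 0.42806.
C₂ = 3.24·[1 − (27.254·0.32181 − 36.418·0.42806)/(-9.1642)] = 3.24·0.25595 = 0.82927 g/L.

0.829 g/L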